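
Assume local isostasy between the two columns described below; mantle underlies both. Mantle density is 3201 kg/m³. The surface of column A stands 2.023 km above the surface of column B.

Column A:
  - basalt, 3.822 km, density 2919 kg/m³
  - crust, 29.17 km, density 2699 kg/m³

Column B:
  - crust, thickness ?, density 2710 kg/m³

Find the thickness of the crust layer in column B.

Take the compensation level at the base of the deeper column (depth z_c below the surface of column A) and equate Σ ρ_i t_i down to z_c; mantle fills any gap and the z_c terms cancel.
Column A: 3.822×2919 + 29.17×2699 + (z_c − 32.992)×3201
Column B: 2.023×0 + x×2710 + (z_c − 2.023 − 0 − x)×3201
The z_c×3201 term appears on both sides and cancels. Collect the known terms of each column as K = Σ(ρt)_known − 3201 × (depth of known layers): K_A = 89886.248 − 3201×32.992 = −15721.144; K_B = 0 − 3201×(2.023 + 0) = −6475.623.
Balance: K_A = K_B − x×(3201 − 2710), so x = (K_B − K_A)/(3201 − 2710) = 9245.52/491 = 18.8 km.

18.8 km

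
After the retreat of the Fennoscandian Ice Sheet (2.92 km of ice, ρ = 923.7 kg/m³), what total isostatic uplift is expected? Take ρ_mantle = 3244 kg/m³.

0.831 km

Removing the load lets mantle flow back in; uplift u satisfies ρ_ice t = ρ_m u.
u = t ρ_ice/ρ_m = 2.92 km × 923.7/3244 = 0.831 km.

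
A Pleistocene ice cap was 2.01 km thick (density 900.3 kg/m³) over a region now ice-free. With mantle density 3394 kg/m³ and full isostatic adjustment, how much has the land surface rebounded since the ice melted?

Removing the load lets mantle flow back in; uplift u satisfies ρ_ice t = ρ_m u.
u = t ρ_ice/ρ_m = 2.01 km × 900.3/3394 = 0.533 km.

0.533 km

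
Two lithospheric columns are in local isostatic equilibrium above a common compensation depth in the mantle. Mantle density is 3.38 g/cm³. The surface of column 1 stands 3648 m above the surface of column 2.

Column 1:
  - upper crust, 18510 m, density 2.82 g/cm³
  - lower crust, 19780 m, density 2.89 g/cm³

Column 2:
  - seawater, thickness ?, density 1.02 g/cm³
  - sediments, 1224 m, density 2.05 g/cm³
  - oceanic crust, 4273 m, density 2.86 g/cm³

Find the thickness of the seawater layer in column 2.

Take the compensation level at the base of the deeper column (depth z_c below the surface of column 1) and equate Σ ρ_i t_i down to z_c; mantle fills any gap and the z_c terms cancel.
Column 1: 18510×2.82 + 19780×2.89 + (z_c − 38290)×3.38
Column 2: 3648×0 + x×1.02 + 1224×2.05 + 4273×2.86 + (z_c − 3648 − 5497 − x)×3.38
The z_c×3.38 term appears on both sides and cancels. Collect the known terms of each column as K = Σ(ρt)_known − 3.38 × (depth of known layers): K_1 = 109362.4 − 3.38×38290 = −20057.8; K_2 = 14729.98 − 3.38×(3648 + 5497) = −16180.12.
Balance: K_1 = K_2 − x×(3.38 − 1.02), so x = (K_2 − K_1)/(3.38 − 1.02) = 3877.68/2.36 = 1640 m.

1640 m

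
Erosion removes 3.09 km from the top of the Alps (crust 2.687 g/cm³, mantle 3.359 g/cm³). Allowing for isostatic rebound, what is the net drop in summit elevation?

0.618 km

Rebound u = e ρ_c/ρ_m = 3.09 km × 2.687/3.359 = 2.472 km.
Net surface drop = e − u = 3.09 km − 2.472 km = e (ρ_m − ρ_c)/ρ_m = 0.618 km.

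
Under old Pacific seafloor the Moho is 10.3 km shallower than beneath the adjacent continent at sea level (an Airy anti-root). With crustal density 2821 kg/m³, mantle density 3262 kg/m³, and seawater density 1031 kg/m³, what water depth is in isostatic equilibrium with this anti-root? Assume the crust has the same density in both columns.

2.54 km

Replacing a thickness d of crust by seawater at the top must be balanced by replacing crust with mantle at the base: d (ρ_c − ρ_w) = a (ρ_m − ρ_c).
d = a (ρ_m − ρ_c)/(ρ_c − ρ_w) = 10.3 km × 441/1790 = 2.54 km.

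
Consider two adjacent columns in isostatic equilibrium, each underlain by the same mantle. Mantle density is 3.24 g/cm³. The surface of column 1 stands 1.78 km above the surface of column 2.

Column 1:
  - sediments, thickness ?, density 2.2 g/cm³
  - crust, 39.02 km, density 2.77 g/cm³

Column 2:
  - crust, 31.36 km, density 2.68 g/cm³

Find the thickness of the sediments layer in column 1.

Take the compensation level at the base of the deeper column (depth z_c below the surface of column 1) and equate Σ ρ_i t_i down to z_c; mantle fills any gap and the z_c terms cancel.
Column 1: x×2.2 + 39.02×2.77 + (z_c − 39.02 − x)×3.24
Column 2: 1.78×0 + 31.36×2.68 + (z_c − 1.78 − 31.36)×3.24
The z_c×3.24 term appears on both sides and cancels. Collect the known terms of each column as K = Σ(ρt)_known − 3.24 × (depth of known layers): K_1 = 108.0854 − 3.24×39.02 = −18.3394; K_2 = 84.0448 − 3.24×(1.78 + 31.36) = −23.3288.
Balance: K_1 − x×(3.24 − 2.2) = K_2, so x = (K_1 − K_2)/(3.24 − 2.2) = 4.9894/1.04 = 4.8 km.

4.8 km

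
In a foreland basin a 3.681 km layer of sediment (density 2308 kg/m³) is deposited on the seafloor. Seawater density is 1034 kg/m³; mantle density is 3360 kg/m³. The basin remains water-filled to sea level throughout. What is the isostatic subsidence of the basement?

Submarine loading: the sediment displaces seawater, and the subsidence is in turn flooded, so s (ρ_m − ρ_w) = t (ρ_sed − ρ_w).
s = 3.681 km × (2308 − 1034) / (3360 − 1034) = 2.02 km.

2.02 km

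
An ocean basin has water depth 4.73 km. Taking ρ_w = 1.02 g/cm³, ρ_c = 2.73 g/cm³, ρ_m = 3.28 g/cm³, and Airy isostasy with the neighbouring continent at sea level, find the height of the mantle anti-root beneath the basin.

14.7 km

For local isostatic compensation: replacing crust with seawater at the top is compensated by replacing crust with mantle at the base: d (ρ_c − ρ_w) = a (ρ_m − ρ_c).
a = d (ρ_c − ρ_w)/(ρ_m − ρ_c) = 4.73 km × 1.71/0.55 = 14.7 km.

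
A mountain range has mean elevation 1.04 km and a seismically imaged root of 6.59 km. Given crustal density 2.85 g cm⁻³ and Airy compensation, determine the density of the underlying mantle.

3.3 g cm⁻³

Airy balance: ρ_c h = (ρ_m − ρ_c) r → ρ_m = ρ_c (1 + h/r).
ρ_m = 2.85 × (1 + 1.04 km/6.59 km) = 3.3 g cm⁻³.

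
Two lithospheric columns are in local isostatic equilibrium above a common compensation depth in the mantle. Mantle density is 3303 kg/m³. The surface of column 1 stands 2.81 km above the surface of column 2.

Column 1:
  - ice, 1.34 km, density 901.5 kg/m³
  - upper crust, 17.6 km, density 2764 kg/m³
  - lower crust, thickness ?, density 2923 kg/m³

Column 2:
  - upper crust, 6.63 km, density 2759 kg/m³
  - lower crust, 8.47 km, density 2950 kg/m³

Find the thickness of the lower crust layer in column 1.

8.35 km

Take the compensation level at the base of the deeper column (depth z_c below the surface of column 1) and equate Σ ρ_i t_i down to z_c; mantle fills any gap and the z_c terms cancel.
Column 1: 1.34×901.5 + 17.6×2764 + x×2923 + (z_c − 18.94 − x)×3303
Column 2: 2.81×0 + 6.63×2759 + 8.47×2950 + (z_c − 2.81 − 15.1)×3303
The z_c×3303 term appears on both sides and cancels. Collect the known terms of each column as K = Σ(ρt)_known − 3303 × (depth of known layers): K_1 = 49854.41 − 3303×18.94 = −12704.41; K_2 = 43278.67 − 3303×(2.81 + 15.1) = −15878.06.
Balance: K_1 − x×(3303 − 2923) = K_2, so x = (K_1 − K_2)/(3303 − 2923) = 3173.65/380 = 8.35 km.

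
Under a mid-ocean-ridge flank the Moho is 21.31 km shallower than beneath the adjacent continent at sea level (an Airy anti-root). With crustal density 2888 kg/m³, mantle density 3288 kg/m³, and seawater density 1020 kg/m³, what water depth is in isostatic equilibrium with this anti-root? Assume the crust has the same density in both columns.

4.56 km

Replacing a thickness d of crust by seawater at the top must be balanced by replacing crust with mantle at the base: d (ρ_c − ρ_w) = a (ρ_m − ρ_c).
d = a (ρ_m − ρ_c)/(ρ_c − ρ_w) = 21.31 km × 400/1868 = 4.56 km.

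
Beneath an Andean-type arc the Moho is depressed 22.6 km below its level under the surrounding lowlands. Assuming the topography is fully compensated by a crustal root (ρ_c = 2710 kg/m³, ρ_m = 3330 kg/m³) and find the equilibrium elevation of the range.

5.17 km

For local isostatic compensation: ρ_c h = (ρ_m − ρ_c) r.
h = r (ρ_m − ρ_c) / ρ_c = 22.6 km × (3330 − 2710) / 2710 = 5.17 km.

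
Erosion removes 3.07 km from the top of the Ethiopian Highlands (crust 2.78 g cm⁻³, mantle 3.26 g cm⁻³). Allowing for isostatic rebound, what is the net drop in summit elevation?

0.452 km

Rebound u = e ρ_c/ρ_m = 3.07 km × 2.78/3.26 = 2.618 km.
Net surface drop = e − u = 3.07 km − 2.618 km = e (ρ_m − ρ_c)/ρ_m = 0.452 km.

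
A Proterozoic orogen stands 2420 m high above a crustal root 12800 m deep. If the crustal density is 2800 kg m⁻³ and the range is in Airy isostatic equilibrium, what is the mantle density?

Airy balance: ρ_c h = (ρ_m − ρ_c) r → ρ_m = ρ_c (1 + h/r).
ρ_m = 2800 × (1 + 2420 m/12800 m) = 3330 kg m⁻³.

3330 kg m⁻³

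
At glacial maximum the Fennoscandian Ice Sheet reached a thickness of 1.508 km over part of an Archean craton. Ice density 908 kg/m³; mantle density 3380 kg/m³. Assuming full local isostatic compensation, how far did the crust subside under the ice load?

0.405 km

In Airy isostatic equilibrium: the ice load ρ_ice t is balanced by mantle displaced below, ρ_m s.
s = t ρ_ice / ρ_m = 1.508 km × 908/3380 = 0.405 km.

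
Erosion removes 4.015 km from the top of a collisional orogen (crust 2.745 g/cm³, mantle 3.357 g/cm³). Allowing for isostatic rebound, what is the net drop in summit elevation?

Rebound u = e ρ_c/ρ_m = 4.015 km × 2.745/3.357 = 3.283 km.
Net surface drop = e − u = 4.015 km − 3.283 km = e (ρ_m − ρ_c)/ρ_m = 0.732 km.

0.732 km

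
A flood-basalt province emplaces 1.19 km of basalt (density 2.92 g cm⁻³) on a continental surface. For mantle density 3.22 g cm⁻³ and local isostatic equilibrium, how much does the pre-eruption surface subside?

1.08 km

Subaerial loading: s = t ρ_load / ρ_m.
s = 1.19 km × 2.92/3.22 = 1.08 km.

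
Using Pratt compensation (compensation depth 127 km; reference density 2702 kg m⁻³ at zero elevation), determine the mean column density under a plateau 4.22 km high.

2620 kg m⁻³

Pratt balance: ρ_ref D = ρ (D + h).
ρ = ρ_ref D/(D + h) = 2702 × 127 km/(127 km + 4.22 km) = 2620 kg m⁻³.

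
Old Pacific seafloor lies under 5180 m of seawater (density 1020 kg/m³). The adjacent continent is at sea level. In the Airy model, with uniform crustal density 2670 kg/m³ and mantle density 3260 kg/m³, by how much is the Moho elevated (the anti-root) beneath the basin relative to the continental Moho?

In Airy isostatic equilibrium: replacing crust with seawater at the top is compensated by replacing crust with mantle at the base: d (ρ_c − ρ_w) = a (ρ_m − ρ_c).
a = d (ρ_c − ρ_w)/(ρ_m − ρ_c) = 5180 m × 1650/590 = 14500 m.

14500 m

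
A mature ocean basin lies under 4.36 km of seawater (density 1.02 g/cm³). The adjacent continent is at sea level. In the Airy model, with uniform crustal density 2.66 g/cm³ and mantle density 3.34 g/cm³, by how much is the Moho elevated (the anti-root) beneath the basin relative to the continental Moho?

Isostatic balance requires: replacing crust with seawater at the top is compensated by replacing crust with mantle at the base: d (ρ_c − ρ_w) = a (ρ_m − ρ_c).
a = d (ρ_c − ρ_w)/(ρ_m − ρ_c) = 4.36 km × 1.64/0.68 = 10.5 km.

10.5 km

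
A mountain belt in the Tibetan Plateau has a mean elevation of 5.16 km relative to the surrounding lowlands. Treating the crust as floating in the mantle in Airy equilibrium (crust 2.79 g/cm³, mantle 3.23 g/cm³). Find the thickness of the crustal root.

In Airy isostatic equilibrium: the weight of the topography is balanced by the buoyancy of the root, ρ_c h = (ρ_m − ρ_c) r.
r = h · ρ_c / (ρ_m − ρ_c) = 5.16 km × 2.79 / (3.23 − 2.79) = 32.7 km.

32.7 km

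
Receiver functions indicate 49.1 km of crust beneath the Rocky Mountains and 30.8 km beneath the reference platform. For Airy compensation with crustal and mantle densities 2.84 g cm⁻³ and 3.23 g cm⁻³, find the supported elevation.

Excess crust Δ = 49.1 km − 30.8 km = 18.3 km, split between elevation h and root r with h + r = Δ.
Airy balance ρ_c h = (ρ_m − ρ_c) r gives r = h ρ_c/(ρ_m − ρ_c), so h (1 + ρ_c/(ρ_m − ρ_c)) = Δ, i.e. h = Δ (ρ_m − ρ_c)/ρ_m.
h = 18.3 km × 0.39/3.23 = 2.21 km.

2.21 km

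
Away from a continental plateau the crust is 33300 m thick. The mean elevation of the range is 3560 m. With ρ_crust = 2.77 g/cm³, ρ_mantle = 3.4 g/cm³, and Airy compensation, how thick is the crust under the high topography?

Root depth r = h ρ_c / (ρ_m − ρ_c) = 3560 m × 2.77 / 0.63 = 15650 m.
Total thickness = T + h + r = 33300 m + 3560 m + 15650 m = 52500 m.

52500 m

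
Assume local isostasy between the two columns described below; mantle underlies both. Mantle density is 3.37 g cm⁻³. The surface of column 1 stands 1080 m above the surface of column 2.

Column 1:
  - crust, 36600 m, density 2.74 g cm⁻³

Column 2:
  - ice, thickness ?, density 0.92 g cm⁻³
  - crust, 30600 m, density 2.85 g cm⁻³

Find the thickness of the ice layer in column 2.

1430 m

Take the compensation level at the base of the deeper column (depth z_c below the surface of column 1) and equate Σ ρ_i t_i down to z_c; mantle fills any gap and the z_c terms cancel.
Column 1: 36600×2.74 + (z_c − 36600)×3.37
Column 2: 1080×0 + x×0.92 + 30600×2.85 + (z_c − 1080 − 30600 − x)×3.37
The z_c×3.37 term appears on both sides and cancels. Collect the known terms of each column as K = Σ(ρt)_known − 3.37 × (depth of known layers): K_1 = 100284 − 3.37×36600 = −23058; K_2 = 87210 − 3.37×(1080 + 30600) = −19551.6.
Balance: K_1 = K_2 − x×(3.37 − 0.92), so x = (K_2 − K_1)/(3.37 − 0.92) = 3506.4/2.45 = 1430 m.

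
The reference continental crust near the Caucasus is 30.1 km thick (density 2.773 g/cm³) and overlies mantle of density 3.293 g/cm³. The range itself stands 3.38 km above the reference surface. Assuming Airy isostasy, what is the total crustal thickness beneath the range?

Root depth r = h ρ_c / (ρ_m − ρ_c) = 3.38 km × 2.773 / 0.52 = 18.02 km.
Total thickness = T + h + r = 30.1 km + 3.38 km + 18.02 km = 51.5 km.

51.5 km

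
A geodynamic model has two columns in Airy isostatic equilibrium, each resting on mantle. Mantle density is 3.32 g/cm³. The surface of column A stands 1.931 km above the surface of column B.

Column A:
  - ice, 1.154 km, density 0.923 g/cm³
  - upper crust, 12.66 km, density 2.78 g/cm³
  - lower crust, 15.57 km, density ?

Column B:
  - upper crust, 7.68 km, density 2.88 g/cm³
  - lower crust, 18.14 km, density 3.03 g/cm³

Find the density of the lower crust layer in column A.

2.97 g/cm³

Take the compensation level at the base of the deeper column (depth z_c below the surface of column A) and equate Σ ρ_i t_i down to z_c; mantle fills any gap and the z_c terms cancel.
Column A: 1.154×0.923 + 12.66×2.78 + 15.57×ρ + (z_c − 29.384)×3.32
Column B: 1.931×0 + 7.68×2.88 + 18.14×3.03 + (z_c − 1.931 − 25.82)×3.32
The z_c×3.32 term appears on both sides and cancels. Collect the known terms of each column as K = Σ(ρt)_known − 3.32 × (depth of known layers): K_A = 36.259942 − 3.32×29.384 = −61.294938; K_B = 77.0826 − 3.32×(1.931 + 25.82) = −15.05072.
Balance: K_A + 15.57×ρ = K_B, so ρ = (K_B − K_A)/15.57 = 46.2442/15.57 = 2.97 g/cm³.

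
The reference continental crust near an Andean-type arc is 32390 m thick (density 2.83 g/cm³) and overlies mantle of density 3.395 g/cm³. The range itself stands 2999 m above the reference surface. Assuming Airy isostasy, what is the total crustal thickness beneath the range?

Root depth r = h ρ_c / (ρ_m − ρ_c) = 2999 m × 2.83 / 0.565 = 15020 m.
Total thickness = T + h + r = 32390 m + 2999 m + 15020 m = 50400 m.

50400 m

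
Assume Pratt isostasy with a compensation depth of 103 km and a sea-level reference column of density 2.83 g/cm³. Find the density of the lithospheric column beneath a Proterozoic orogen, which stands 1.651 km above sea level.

Pratt balance: ρ_ref D = ρ (D + h).
ρ = ρ_ref D/(D + h) = 2.83 × 103 km/(103 km + 1.651 km) = 2.79 g/cm³.

2.79 g/cm³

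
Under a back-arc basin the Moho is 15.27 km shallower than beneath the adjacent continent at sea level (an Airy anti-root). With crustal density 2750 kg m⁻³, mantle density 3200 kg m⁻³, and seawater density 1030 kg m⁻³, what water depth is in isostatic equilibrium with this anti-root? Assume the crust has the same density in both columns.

4 km

Replacing a thickness d of crust by seawater at the top must be balanced by replacing crust with mantle at the base: d (ρ_c − ρ_w) = a (ρ_m − ρ_c).
d = a (ρ_m − ρ_c)/(ρ_c − ρ_w) = 15.27 km × 450/1720 = 4 km.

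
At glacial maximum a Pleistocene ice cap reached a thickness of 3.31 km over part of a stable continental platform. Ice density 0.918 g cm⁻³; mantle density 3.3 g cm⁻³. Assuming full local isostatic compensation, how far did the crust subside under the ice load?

For local isostatic compensation: the ice load ρ_ice t is balanced by mantle displaced below, ρ_m s.
s = t ρ_ice / ρ_m = 3.31 km × 0.918/3.3 = 0.921 km.

0.921 km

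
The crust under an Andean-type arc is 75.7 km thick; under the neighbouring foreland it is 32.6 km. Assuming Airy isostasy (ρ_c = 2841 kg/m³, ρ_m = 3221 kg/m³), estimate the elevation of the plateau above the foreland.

Excess crust Δ = 75.7 km − 32.6 km = 43.1 km, split between elevation h and root r with h + r = Δ.
Airy balance ρ_c h = (ρ_m − ρ_c) r gives r = h ρ_c/(ρ_m − ρ_c), so h (1 + ρ_c/(ρ_m − ρ_c)) = Δ, i.e. h = Δ (ρ_m − ρ_c)/ρ_m.
h = 43.1 km × 380/3221 = 5.08 km.

5.08 km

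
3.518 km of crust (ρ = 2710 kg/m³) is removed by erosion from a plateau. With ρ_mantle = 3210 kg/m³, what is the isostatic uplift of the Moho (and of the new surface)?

2.97 km

Unloading: uplift u = e ρ_c/ρ_m = 3.518 km × 2710/3210 = 2.97 km.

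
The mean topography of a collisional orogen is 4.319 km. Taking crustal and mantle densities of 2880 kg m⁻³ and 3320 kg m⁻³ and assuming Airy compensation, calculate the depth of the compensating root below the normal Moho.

28.3 km

Equating mass per unit area of the two columns: the weight of the topography is balanced by the buoyancy of the root, ρ_c h = (ρ_m − ρ_c) r.
r = h · ρ_c / (ρ_m − ρ_c) = 4.319 km × 2880 / (3320 − 2880) = 28.3 km.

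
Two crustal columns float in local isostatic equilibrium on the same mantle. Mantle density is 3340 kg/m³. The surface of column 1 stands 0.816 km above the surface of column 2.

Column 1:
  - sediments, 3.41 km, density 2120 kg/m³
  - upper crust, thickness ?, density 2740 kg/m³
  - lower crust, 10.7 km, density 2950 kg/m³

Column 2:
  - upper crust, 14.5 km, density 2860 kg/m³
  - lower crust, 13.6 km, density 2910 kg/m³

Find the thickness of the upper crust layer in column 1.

Take the compensation level at the base of the deeper column (depth z_c below the surface of column 1) and equate Σ ρ_i t_i down to z_c; mantle fills any gap and the z_c terms cancel.
Column 1: 3.41×2120 + x×2740 + 10.7×2950 + (z_c − 14.11 − x)×3340
Column 2: 0.816×0 + 14.5×2860 + 13.6×2910 + (z_c − 0.816 − 28.1)×3340
The z_c×3340 term appears on both sides and cancels. Collect the known terms of each column as K = Σ(ρt)_known − 3340 × (depth of known layers): K_1 = 38794.2 − 3340×14.11 = −8333.2; K_2 = 81046 − 3340×(0.816 + 28.1) = −15533.44.
Balance: K_1 − x×(3340 − 2740) = K_2, so x = (K_1 − K_2)/(3340 − 2740) = 7200.24/600 = 12 km.

12 km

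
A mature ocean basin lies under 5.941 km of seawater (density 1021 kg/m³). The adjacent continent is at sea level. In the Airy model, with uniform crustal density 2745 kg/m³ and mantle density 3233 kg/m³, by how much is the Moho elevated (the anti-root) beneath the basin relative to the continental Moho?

By Archimedes' principle applied to the lithosphere: replacing crust with seawater at the top is compensated by replacing crust with mantle at the base: d (ρ_c − ρ_w) = a (ρ_m − ρ_c).
a = d (ρ_c − ρ_w)/(ρ_m − ρ_c) = 5.941 km × 1724/488 = 21 km.

21 km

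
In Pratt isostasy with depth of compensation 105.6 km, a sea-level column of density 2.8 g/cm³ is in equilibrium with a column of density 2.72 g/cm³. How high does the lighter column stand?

3.11 km

ρ_ref D = ρ (D + h) → h = D (ρ_ref − ρ)/ρ.
h = 105.6 km × (2.8 − 2.72)/2.72 = 3.11 km.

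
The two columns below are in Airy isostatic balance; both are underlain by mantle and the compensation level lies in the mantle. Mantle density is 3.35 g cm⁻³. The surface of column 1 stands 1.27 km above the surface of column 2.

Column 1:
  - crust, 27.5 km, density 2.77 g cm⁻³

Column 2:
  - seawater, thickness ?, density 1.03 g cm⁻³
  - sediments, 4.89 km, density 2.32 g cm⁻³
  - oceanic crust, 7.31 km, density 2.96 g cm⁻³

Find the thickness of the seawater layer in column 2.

1.64 km

Take the compensation level at the base of the deeper column (depth z_c below the surface of column 1) and equate Σ ρ_i t_i down to z_c; mantle fills any gap and the z_c terms cancel.
Column 1: 27.5×2.77 + (z_c − 27.5)×3.35
Column 2: 1.27×0 + x×1.03 + 4.89×2.32 + 7.31×2.96 + (z_c − 1.27 − 12.2 − x)×3.35
The z_c×3.35 term appears on both sides and cancels. Collect the known terms of each column as K = Σ(ρt)_known − 3.35 × (depth of known layers): K_1 = 76.175 − 3.35×27.5 = −15.95; K_2 = 32.9824 − 3.35×(1.27 + 12.2) = −12.1421.
Balance: K_1 = K_2 − x×(3.35 − 1.03), so x = (K_2 − K_1)/(3.35 − 1.03) = 3.8079/2.32 = 1.64 km.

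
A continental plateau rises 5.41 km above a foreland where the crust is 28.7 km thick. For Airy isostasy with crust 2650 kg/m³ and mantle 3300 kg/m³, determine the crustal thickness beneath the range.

Root depth r = h ρ_c / (ρ_m − ρ_c) = 5.41 km × 2650 / 650 = 22.06 km.
Total thickness = T + h + r = 28.7 km + 5.41 km + 22.06 km = 56.2 km.

56.2 km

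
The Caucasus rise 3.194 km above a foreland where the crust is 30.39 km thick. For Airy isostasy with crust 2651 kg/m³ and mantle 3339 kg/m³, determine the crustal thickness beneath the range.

Root depth r = h ρ_c / (ρ_m − ρ_c) = 3.194 km × 2651 / 688 = 12.31 km.
Total thickness = T + h + r = 30.39 km + 3.194 km + 12.31 km = 45.9 km.

45.9 km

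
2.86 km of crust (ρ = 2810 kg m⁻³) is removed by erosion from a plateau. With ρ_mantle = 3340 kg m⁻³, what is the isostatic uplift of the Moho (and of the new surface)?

2.41 km

Unloading: uplift u = e ρ_c/ρ_m = 2.86 km × 2810/3340 = 2.41 km.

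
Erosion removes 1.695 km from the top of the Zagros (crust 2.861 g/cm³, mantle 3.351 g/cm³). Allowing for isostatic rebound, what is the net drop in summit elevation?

0.248 km

Rebound u = e ρ_c/ρ_m = 1.695 km × 2.861/3.351 = 1.447 km.
Net surface drop = e − u = 1.695 km − 1.447 km = e (ρ_m − ρ_c)/ρ_m = 0.248 km.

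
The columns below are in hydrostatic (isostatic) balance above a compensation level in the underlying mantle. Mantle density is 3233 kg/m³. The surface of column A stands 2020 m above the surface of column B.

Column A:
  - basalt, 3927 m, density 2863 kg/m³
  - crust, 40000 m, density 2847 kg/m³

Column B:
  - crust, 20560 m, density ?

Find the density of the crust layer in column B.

Take the compensation level at the base of the deeper column (depth z_c below the surface of column A) and equate Σ ρ_i t_i down to z_c; mantle fills any gap and the z_c terms cancel.
Column A: 3927×2863 + 40000×2847 + (z_c − 43927)×3233
Column B: 2020×0 + 20560×ρ + (z_c − 2020 − 20560)×3233
The z_c×3233 term appears on both sides and cancels. Collect the known terms of each column as K = Σ(ρt)_known − 3233 × (depth of known layers): K_A = 125123001 − 3233×43927 = −16892990; K_B = 0 − 3233×(2020 + 20560) = −73001140.
Balance: K_A = K_B + 20560×ρ, so ρ = (K_A − K_B)/20560 = 56108200/20560 = 2730 kg/m³.

2730 kg/m³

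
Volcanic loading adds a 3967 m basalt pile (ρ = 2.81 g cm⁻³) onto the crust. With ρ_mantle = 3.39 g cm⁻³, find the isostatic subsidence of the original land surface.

Subaerial loading: s = t ρ_load / ρ_m.
s = 3967 m × 2.81/3.39 = 3290 m.

3290 m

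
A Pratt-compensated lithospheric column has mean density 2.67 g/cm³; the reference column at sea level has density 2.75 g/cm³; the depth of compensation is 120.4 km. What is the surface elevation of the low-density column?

ρ_ref D = ρ (D + h) → h = D (ρ_ref − ρ)/ρ.
h = 120.4 km × (2.75 − 2.67)/2.67 = 3.61 km.

3.61 km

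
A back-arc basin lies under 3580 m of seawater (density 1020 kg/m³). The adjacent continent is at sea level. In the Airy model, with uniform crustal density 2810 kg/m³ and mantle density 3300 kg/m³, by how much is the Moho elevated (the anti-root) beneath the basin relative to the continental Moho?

By Archimedes' principle applied to the lithosphere: replacing crust with seawater at the top is compensated by replacing crust with mantle at the base: d (ρ_c − ρ_w) = a (ρ_m − ρ_c).
a = d (ρ_c − ρ_w)/(ρ_m − ρ_c) = 3580 m × 1790/490 = 13100 m.

13100 m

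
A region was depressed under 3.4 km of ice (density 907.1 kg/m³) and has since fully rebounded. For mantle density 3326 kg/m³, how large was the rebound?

Removing the load lets mantle flow back in; uplift u satisfies ρ_ice t = ρ_m u.
u = t ρ_ice/ρ_m = 3.4 km × 907.1/3326 = 0.927 km.

0.927 km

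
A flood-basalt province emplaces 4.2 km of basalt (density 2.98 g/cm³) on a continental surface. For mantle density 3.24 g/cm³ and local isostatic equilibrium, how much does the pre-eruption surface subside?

Subaerial loading: s = t ρ_load / ρ_m.
s = 4.2 km × 2.98/3.24 = 3.86 km.

3.86 km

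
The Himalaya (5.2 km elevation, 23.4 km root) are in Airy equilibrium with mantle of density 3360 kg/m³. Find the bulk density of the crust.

ρ_c h = (ρ_m − ρ_c) r → ρ_c (h + r) = ρ_m r → ρ_c = ρ_m r / (h + r).
ρ_c = 3360 × 23.4 km / (5.2 km + 23.4 km) = 2750 kg/m³.

2750 kg/m³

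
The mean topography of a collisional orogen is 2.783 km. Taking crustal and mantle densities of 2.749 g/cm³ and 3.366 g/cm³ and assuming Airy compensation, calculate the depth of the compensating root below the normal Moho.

12.4 km

For local isostatic compensation: the weight of the topography is balanced by the buoyancy of the root, ρ_c h = (ρ_m − ρ_c) r.
r = h · ρ_c / (ρ_m − ρ_c) = 2.783 km × 2.749 / (3.366 − 2.749) = 12.4 km.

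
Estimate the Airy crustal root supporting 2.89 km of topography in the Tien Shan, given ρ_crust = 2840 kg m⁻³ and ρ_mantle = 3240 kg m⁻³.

For local isostatic compensation: the weight of the topography is balanced by the buoyancy of the root, ρ_c h = (ρ_m − ρ_c) r.
r = h · ρ_c / (ρ_m − ρ_c) = 2.89 km × 2840 / (3240 − 2840) = 20.5 km.

20.5 km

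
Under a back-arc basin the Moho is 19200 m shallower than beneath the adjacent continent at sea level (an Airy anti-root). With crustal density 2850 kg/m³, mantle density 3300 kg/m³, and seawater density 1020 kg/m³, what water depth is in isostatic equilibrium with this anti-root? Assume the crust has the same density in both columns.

Replacing a thickness d of crust by seawater at the top must be balanced by replacing crust with mantle at the base: d (ρ_c − ρ_w) = a (ρ_m − ρ_c).
d = a (ρ_m − ρ_c)/(ρ_c − ρ_w) = 19200 m × 450/1830 = 4720 m.

4720 m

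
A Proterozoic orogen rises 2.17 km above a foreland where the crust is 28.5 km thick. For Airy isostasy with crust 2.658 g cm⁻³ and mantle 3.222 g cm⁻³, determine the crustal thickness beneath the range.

Root depth r = h ρ_c / (ρ_m − ρ_c) = 2.17 km × 2.658 / 0.564 = 10.23 km.
Total thickness = T + h + r = 28.5 km + 2.17 km + 10.23 km = 40.9 km.

40.9 km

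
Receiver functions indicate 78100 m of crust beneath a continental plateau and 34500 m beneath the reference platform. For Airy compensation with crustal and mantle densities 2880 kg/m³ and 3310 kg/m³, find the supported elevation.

Excess crust Δ = 78100 m − 34500 m = 43600 m, split between elevation h and root r with h + r = Δ.
Airy balance ρ_c h = (ρ_m − ρ_c) r gives r = h ρ_c/(ρ_m − ρ_c), so h (1 + ρ_c/(ρ_m − ρ_c)) = Δ, i.e. h = Δ (ρ_m − ρ_c)/ρ_m.
h = 43600 m × 430/3310 = 5660 m.

5660 m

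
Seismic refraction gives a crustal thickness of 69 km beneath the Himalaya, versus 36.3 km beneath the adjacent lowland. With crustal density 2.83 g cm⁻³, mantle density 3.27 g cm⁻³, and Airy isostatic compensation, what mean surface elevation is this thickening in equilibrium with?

4.4 km

Excess crust Δ = 69 km − 36.3 km = 32.7 km, split between elevation h and root r with h + r = Δ.
Airy balance ρ_c h = (ρ_m − ρ_c) r gives r = h ρ_c/(ρ_m − ρ_c), so h (1 + ρ_c/(ρ_m − ρ_c)) = Δ, i.e. h = Δ (ρ_m − ρ_c)/ρ_m.
h = 32.7 km × 0.44/3.27 = 4.4 km.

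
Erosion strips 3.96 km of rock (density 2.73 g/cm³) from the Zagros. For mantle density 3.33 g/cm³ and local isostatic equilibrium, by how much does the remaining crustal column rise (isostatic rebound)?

3.25 km

Unloading: uplift u = e ρ_c/ρ_m = 3.96 km × 2.73/3.33 = 3.25 km.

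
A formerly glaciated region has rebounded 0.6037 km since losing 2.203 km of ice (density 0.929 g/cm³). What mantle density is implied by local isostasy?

ρ_m = ρ_ice t / u = 0.929 × 2.203 km/0.6037 km = 3.39 g/cm³.

3.39 g/cm³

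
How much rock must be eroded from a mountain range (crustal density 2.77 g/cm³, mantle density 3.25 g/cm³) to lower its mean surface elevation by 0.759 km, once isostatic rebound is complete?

5.14 km

Net drop Δ = e − u = e − e ρ_c/ρ_m = e (ρ_m − ρ_c)/ρ_m.
e = Δ ρ_m/(ρ_m − ρ_c) = 0.759 km × 3.25/0.48 = 5.14 km.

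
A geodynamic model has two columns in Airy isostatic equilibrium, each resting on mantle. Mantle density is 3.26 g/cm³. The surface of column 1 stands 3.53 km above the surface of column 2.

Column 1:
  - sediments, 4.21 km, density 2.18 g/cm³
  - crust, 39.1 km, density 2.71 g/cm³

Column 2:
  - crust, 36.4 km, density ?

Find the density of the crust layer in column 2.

Take the compensation level at the base of the deeper column (depth z_c below the surface of column 1) and equate Σ ρ_i t_i down to z_c; mantle fills any gap and the z_c terms cancel.
Column 1: 4.21×2.18 + 39.1×2.71 + (z_c − 43.31)×3.26
Column 2: 3.53×0 + 36.4×ρ + (z_c − 3.53 − 36.4)×3.26
The z_c×3.26 term appears on both sides and cancels. Collect the known terms of each column as K = Σ(ρt)_known − 3.26 × (depth of known layers): K_1 = 115.1388 − 3.26×43.31 = −26.0518; K_2 = 0 − 3.26×(3.53 + 36.4) = −130.1718.
Balance: K_1 = K_2 + 36.4×ρ, so ρ = (K_1 − K_2)/36.4 = 104.12/36.4 = 2.86 g/cm³.

2.86 g/cm³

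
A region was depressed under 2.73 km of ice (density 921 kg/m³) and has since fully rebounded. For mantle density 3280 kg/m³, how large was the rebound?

Removing the load lets mantle flow back in; uplift u satisfies ρ_ice t = ρ_m u.
u = t ρ_ice/ρ_m = 2.73 km × 921/3280 = 0.767 km.

0.767 km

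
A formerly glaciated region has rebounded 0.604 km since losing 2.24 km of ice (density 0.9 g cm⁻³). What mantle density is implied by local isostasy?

3.34 g cm⁻³

ρ_m = ρ_ice t / u = 0.9 × 2.24 km/0.604 km = 3.34 g cm⁻³.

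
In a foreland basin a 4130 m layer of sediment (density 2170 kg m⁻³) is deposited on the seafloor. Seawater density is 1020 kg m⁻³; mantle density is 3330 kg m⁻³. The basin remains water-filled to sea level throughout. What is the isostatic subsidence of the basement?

Submarine loading: the sediment displaces seawater, and the subsidence is in turn flooded, so s (ρ_m − ρ_w) = t (ρ_sed − ρ_w).
s = 4130 m × (2170 − 1020) / (3330 − 1020) = 2060 m.

2060 m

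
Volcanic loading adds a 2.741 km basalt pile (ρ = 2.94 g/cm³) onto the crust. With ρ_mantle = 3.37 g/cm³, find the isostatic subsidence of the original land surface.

2.39 km

Subaerial loading: s = t ρ_load / ρ_m.
s = 2.741 km × 2.94/3.37 = 2.39 km.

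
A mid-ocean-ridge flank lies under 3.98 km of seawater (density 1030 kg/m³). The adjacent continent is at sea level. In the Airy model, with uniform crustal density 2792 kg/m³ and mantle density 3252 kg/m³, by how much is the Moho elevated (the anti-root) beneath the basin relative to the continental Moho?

Isostatic balance requires: replacing crust with seawater at the top is compensated by replacing crust with mantle at the base: d (ρ_c − ρ_w) = a (ρ_m − ρ_c).
a = d (ρ_c − ρ_w)/(ρ_m − ρ_c) = 3.98 km × 1762/460 = 15.2 km.

15.2 km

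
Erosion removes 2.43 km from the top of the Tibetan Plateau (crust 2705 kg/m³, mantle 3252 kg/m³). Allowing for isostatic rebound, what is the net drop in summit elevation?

0.409 km

Rebound u = e ρ_c/ρ_m = 2.43 km × 2705/3252 = 2.021 km.
Net surface drop = e − u = 2.43 km − 2.021 km = e (ρ_m − ρ_c)/ρ_m = 0.409 km.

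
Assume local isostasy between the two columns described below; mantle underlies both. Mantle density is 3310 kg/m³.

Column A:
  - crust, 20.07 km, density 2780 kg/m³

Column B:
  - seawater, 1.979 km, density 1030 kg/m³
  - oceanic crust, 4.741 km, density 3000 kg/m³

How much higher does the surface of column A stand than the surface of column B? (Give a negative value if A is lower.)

For any compensation level in the mantle, the mantle terms cancel and isostasy reduces to e = (Σt_A − Σt_B) − (Σ(ρt)_A − Σ(ρt)_B) / ρ_m.
Σt_A = 20.07 km; Σt_B = 6.72 km; Σ(ρt)_A = 55794.6; Σ(ρt)_B = 16261.37 (in km·kg/m³).
e = (20.07 − 6.72) − (55794.6 − 16261.37) / 3310 = 1.41 km.

1.41 km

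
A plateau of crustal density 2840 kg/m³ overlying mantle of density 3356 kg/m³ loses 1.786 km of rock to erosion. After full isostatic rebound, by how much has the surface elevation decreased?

Rebound u = e ρ_c/ρ_m = 1.786 km × 2840/3356 = 1.511 km.
Net surface drop = e − u = 1.786 km − 1.511 km = e (ρ_m − ρ_c)/ρ_m = 0.275 km.

0.275 km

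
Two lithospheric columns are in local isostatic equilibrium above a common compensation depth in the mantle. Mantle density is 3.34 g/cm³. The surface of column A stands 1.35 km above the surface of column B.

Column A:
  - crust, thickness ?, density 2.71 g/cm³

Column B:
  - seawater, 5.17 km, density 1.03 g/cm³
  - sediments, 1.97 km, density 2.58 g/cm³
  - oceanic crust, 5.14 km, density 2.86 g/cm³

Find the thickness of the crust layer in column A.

Take the compensation level at the base of the deeper column (depth z_c below the surface of column A) and equate Σ ρ_i t_i down to z_c; mantle fills any gap and the z_c terms cancel.
Column A: x×2.71 + (z_c − 0 − x)×3.34
Column B: 1.35×0 + 5.17×1.03 + 1.97×2.58 + 5.14×2.86 + (z_c − 1.35 − 12.28)×3.34
The z_c×3.34 term appears on both sides and cancels. Collect the known terms of each column as K = Σ(ρt)_known − 3.34 × (depth of known layers): K_A = 0 − 3.34×0 = 0; K_B = 25.1081 − 3.34×(1.35 + 12.28) = −20.4161.
Balance: K_A − x×(3.34 − 2.71) = K_B, so x = (K_A − K_B)/(3.34 − 2.71) = 20.4161/0.63 = 32.4 km.

32.4 km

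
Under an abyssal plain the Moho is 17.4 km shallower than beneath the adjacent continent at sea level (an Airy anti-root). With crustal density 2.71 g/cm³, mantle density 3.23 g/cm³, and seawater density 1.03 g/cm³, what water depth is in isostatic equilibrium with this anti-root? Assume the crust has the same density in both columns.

5.39 km

Replacing a thickness d of crust by seawater at the top must be balanced by replacing crust with mantle at the base: d (ρ_c − ρ_w) = a (ρ_m − ρ_c).
d = a (ρ_m − ρ_c)/(ρ_c − ρ_w) = 17.4 km × 0.52/1.68 = 5.39 km.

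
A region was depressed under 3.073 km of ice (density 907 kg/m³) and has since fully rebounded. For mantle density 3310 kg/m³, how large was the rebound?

0.842 km

Removing the load lets mantle flow back in; uplift u satisfies ρ_ice t = ρ_m u.
u = t ρ_ice/ρ_m = 3.073 km × 907/3310 = 0.842 km.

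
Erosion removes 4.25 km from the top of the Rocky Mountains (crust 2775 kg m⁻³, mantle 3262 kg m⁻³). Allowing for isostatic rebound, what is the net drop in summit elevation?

0.635 km

Rebound u = e ρ_c/ρ_m = 4.25 km × 2775/3262 = 3.615 km.
Net surface drop = e − u = 4.25 km − 3.615 km = e (ρ_m − ρ_c)/ρ_m = 0.635 km.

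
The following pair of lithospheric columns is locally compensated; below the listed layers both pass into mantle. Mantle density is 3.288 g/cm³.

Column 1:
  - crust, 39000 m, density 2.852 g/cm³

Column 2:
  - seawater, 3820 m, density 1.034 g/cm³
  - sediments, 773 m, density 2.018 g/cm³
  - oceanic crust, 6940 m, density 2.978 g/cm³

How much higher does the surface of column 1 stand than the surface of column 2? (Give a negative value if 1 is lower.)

1600 m

For any compensation level in the mantle, the mantle terms cancel and isostasy reduces to e = (Σt_1 − Σt_2) − (Σ(ρt)_1 − Σ(ρt)_2) / ρ_m.
Σt_1 = 39000 m; Σt_2 = 11533 m; Σ(ρt)_1 = 111228; Σ(ρt)_2 = 26177.114 (in m·g/cm³).
e = (39000 − 11533) − (111228 − 26177.114) / 3.288 = 1600 m.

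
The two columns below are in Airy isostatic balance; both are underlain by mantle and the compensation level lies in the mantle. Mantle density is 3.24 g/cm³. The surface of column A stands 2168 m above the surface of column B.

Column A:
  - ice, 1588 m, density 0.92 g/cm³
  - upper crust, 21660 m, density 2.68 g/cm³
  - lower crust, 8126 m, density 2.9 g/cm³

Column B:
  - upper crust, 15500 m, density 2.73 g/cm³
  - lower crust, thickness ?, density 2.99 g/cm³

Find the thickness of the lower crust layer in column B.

Take the compensation level at the base of the deeper column (depth z_c below the surface of column A) and equate Σ ρ_i t_i down to z_c; mantle fills any gap and the z_c terms cancel.
Column A: 1588×0.92 + 21660×2.68 + 8126×2.9 + (z_c − 31374)×3.24
Column B: 2168×0 + 15500×2.73 + x×2.99 + (z_c − 2168 − 15500 − x)×3.24
The z_c×3.24 term appears on both sides and cancels. Collect the known terms of each column as K = Σ(ρt)_known − 3.24 × (depth of known layers): K_A = 83075.16 − 3.24×31374 = −18576.6; K_B = 42315 − 3.24×(2168 + 15500) = −14929.32.
Balance: K_A = K_B − x×(3.24 − 2.99), so x = (K_B − K_A)/(3.24 − 2.99) = 3647.28/0.25 = 14600 m.

14600 m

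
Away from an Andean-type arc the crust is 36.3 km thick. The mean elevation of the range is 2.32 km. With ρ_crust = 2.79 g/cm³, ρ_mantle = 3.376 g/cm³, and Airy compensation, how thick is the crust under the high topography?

49.7 km

Root depth r = h ρ_c / (ρ_m − ρ_c) = 2.32 km × 2.79 / 0.586 = 11.05 km.
Total thickness = T + h + r = 36.3 km + 2.32 km + 11.05 km = 49.7 km.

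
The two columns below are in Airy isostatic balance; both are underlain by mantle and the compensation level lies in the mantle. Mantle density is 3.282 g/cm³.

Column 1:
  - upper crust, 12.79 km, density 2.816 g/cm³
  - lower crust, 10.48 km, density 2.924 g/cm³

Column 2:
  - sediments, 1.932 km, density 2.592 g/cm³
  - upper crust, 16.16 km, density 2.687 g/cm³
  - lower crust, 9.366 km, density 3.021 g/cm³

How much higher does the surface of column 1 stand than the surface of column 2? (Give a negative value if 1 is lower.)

−1.12 km

For any compensation level in the mantle, the mantle terms cancel and isostasy reduces to e = (Σt_1 − Σt_2) − (Σ(ρt)_1 − Σ(ρt)_2) / ρ_m.
Σt_1 = 23.27 km; Σt_2 = 27.458 km; Σ(ρt)_1 = 66.66016; Σ(ρt)_2 = 76.72435 (in km·g/cm³).
e = (23.27 − 27.458) − (66.66016 − 76.72435) / 3.282 = −1.12 km.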